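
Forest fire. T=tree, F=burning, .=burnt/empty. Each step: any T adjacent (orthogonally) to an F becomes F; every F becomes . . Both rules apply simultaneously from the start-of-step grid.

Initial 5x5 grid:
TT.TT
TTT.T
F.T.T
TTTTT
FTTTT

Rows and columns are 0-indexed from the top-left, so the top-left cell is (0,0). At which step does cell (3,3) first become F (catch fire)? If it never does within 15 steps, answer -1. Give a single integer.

Step 1: cell (3,3)='T' (+3 fires, +2 burnt)
Step 2: cell (3,3)='T' (+4 fires, +3 burnt)
Step 3: cell (3,3)='T' (+4 fires, +4 burnt)
Step 4: cell (3,3)='F' (+3 fires, +4 burnt)
  -> target ignites at step 4
Step 5: cell (3,3)='.' (+1 fires, +3 burnt)
Step 6: cell (3,3)='.' (+1 fires, +1 burnt)
Step 7: cell (3,3)='.' (+1 fires, +1 burnt)
Step 8: cell (3,3)='.' (+1 fires, +1 burnt)
Step 9: cell (3,3)='.' (+1 fires, +1 burnt)
Step 10: cell (3,3)='.' (+0 fires, +1 burnt)
  fire out at step 10

4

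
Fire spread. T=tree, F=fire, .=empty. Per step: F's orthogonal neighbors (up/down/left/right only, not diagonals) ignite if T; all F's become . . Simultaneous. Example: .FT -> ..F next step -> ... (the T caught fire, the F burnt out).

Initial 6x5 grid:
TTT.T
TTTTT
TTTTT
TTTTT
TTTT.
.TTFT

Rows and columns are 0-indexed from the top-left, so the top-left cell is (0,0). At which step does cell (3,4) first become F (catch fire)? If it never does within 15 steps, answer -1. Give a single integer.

Step 1: cell (3,4)='T' (+3 fires, +1 burnt)
Step 2: cell (3,4)='T' (+3 fires, +3 burnt)
Step 3: cell (3,4)='F' (+4 fires, +3 burnt)
  -> target ignites at step 3
Step 4: cell (3,4)='.' (+5 fires, +4 burnt)
Step 5: cell (3,4)='.' (+4 fires, +5 burnt)
Step 6: cell (3,4)='.' (+4 fires, +4 burnt)
Step 7: cell (3,4)='.' (+2 fires, +4 burnt)
Step 8: cell (3,4)='.' (+1 fires, +2 burnt)
Step 9: cell (3,4)='.' (+0 fires, +1 burnt)
  fire out at step 9

3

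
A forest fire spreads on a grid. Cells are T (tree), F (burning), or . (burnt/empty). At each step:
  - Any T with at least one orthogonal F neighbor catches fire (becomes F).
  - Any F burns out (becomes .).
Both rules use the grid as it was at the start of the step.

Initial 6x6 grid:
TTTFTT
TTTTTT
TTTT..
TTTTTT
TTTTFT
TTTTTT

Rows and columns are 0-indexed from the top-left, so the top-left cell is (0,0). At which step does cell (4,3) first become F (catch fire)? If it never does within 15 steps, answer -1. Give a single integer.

Step 1: cell (4,3)='F' (+7 fires, +2 burnt)
  -> target ignites at step 1
Step 2: cell (4,3)='.' (+10 fires, +7 burnt)
Step 3: cell (4,3)='.' (+7 fires, +10 burnt)
Step 4: cell (4,3)='.' (+5 fires, +7 burnt)
Step 5: cell (4,3)='.' (+3 fires, +5 burnt)
Step 6: cell (4,3)='.' (+0 fires, +3 burnt)
  fire out at step 6

1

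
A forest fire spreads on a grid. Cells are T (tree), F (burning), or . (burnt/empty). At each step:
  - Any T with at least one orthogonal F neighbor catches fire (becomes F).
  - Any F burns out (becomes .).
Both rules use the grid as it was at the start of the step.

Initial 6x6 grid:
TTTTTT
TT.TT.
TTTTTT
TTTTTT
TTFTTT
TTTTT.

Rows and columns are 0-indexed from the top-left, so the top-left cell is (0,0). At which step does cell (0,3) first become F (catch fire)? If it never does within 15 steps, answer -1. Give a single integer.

Step 1: cell (0,3)='T' (+4 fires, +1 burnt)
Step 2: cell (0,3)='T' (+7 fires, +4 burnt)
Step 3: cell (0,3)='T' (+7 fires, +7 burnt)
Step 4: cell (0,3)='T' (+5 fires, +7 burnt)
Step 5: cell (0,3)='F' (+5 fires, +5 burnt)
  -> target ignites at step 5
Step 6: cell (0,3)='.' (+3 fires, +5 burnt)
Step 7: cell (0,3)='.' (+1 fires, +3 burnt)
Step 8: cell (0,3)='.' (+0 fires, +1 burnt)
  fire out at step 8

5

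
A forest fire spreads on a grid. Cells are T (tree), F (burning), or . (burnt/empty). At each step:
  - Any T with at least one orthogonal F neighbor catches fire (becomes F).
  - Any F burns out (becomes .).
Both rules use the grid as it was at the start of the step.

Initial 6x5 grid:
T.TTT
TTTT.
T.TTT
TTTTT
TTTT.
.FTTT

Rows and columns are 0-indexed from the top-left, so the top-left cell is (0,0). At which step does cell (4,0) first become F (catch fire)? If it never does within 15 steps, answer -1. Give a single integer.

Step 1: cell (4,0)='T' (+2 fires, +1 burnt)
Step 2: cell (4,0)='F' (+4 fires, +2 burnt)
  -> target ignites at step 2
Step 3: cell (4,0)='.' (+4 fires, +4 burnt)
Step 4: cell (4,0)='.' (+3 fires, +4 burnt)
Step 5: cell (4,0)='.' (+4 fires, +3 burnt)
Step 6: cell (4,0)='.' (+5 fires, +4 burnt)
Step 7: cell (4,0)='.' (+1 fires, +5 burnt)
Step 8: cell (4,0)='.' (+1 fires, +1 burnt)
Step 9: cell (4,0)='.' (+0 fires, +1 burnt)
  fire out at step 9

2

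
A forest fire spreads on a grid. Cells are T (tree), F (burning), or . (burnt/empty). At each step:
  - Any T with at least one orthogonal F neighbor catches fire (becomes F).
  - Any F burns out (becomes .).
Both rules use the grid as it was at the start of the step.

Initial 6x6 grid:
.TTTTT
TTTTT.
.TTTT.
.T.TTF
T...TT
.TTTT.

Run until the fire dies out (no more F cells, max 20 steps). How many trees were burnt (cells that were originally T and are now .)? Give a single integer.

Answer: 23

Derivation:
Step 1: +2 fires, +1 burnt (F count now 2)
Step 2: +3 fires, +2 burnt (F count now 3)
Step 3: +3 fires, +3 burnt (F count now 3)
Step 4: +4 fires, +3 burnt (F count now 4)
Step 5: +5 fires, +4 burnt (F count now 5)
Step 6: +4 fires, +5 burnt (F count now 4)
Step 7: +2 fires, +4 burnt (F count now 2)
Step 8: +0 fires, +2 burnt (F count now 0)
Fire out after step 8
Initially T: 24, now '.': 35
Total burnt (originally-T cells now '.'): 23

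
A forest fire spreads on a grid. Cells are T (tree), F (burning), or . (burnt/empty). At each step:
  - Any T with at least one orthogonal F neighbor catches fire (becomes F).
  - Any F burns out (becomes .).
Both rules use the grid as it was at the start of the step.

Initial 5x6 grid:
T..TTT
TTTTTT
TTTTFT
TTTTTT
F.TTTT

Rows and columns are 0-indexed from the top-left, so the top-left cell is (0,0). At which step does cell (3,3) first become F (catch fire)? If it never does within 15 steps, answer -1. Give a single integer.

Step 1: cell (3,3)='T' (+5 fires, +2 burnt)
Step 2: cell (3,3)='F' (+9 fires, +5 burnt)
  -> target ignites at step 2
Step 3: cell (3,3)='.' (+8 fires, +9 burnt)
Step 4: cell (3,3)='.' (+3 fires, +8 burnt)
Step 5: cell (3,3)='.' (+0 fires, +3 burnt)
  fire out at step 5

2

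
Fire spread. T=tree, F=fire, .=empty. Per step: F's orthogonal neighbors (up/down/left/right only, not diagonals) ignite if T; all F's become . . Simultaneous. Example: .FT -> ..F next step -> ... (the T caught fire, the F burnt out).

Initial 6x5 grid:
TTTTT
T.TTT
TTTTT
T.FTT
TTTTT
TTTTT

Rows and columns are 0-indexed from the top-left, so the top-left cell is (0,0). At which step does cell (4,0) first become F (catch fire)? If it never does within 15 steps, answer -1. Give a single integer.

Step 1: cell (4,0)='T' (+3 fires, +1 burnt)
Step 2: cell (4,0)='T' (+7 fires, +3 burnt)
Step 3: cell (4,0)='F' (+8 fires, +7 burnt)
  -> target ignites at step 3
Step 4: cell (4,0)='.' (+7 fires, +8 burnt)
Step 5: cell (4,0)='.' (+2 fires, +7 burnt)
Step 6: cell (4,0)='.' (+0 fires, +2 burnt)
  fire out at step 6

3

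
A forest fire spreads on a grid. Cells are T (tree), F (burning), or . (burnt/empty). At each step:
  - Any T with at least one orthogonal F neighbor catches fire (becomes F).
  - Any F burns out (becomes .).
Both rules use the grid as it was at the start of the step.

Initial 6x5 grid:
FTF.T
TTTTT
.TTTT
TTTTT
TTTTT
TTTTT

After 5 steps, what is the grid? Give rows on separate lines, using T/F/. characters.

Step 1: 3 trees catch fire, 2 burn out
  .F..T
  FTFTT
  .TTTT
  TTTTT
  TTTTT
  TTTTT
Step 2: 3 trees catch fire, 3 burn out
  ....T
  .F.FT
  .TFTT
  TTTTT
  TTTTT
  TTTTT
Step 3: 4 trees catch fire, 3 burn out
  ....T
  ....F
  .F.FT
  TTFTT
  TTTTT
  TTTTT
Step 4: 5 trees catch fire, 4 burn out
  ....F
  .....
  ....F
  TF.FT
  TTFTT
  TTTTT
Step 5: 5 trees catch fire, 5 burn out
  .....
  .....
  .....
  F...F
  TF.FT
  TTFTT

.....
.....
.....
F...F
TF.FT
TTFTT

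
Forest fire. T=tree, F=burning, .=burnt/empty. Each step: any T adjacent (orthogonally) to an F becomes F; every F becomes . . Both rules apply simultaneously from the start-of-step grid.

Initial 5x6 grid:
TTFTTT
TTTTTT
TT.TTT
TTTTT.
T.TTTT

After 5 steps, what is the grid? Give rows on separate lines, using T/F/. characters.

Step 1: 3 trees catch fire, 1 burn out
  TF.FTT
  TTFTTT
  TT.TTT
  TTTTT.
  T.TTTT
Step 2: 4 trees catch fire, 3 burn out
  F...FT
  TF.FTT
  TT.TTT
  TTTTT.
  T.TTTT
Step 3: 5 trees catch fire, 4 burn out
  .....F
  F...FT
  TF.FTT
  TTTTT.
  T.TTTT
Step 4: 5 trees catch fire, 5 burn out
  ......
  .....F
  F...FT
  TFTFT.
  T.TTTT
Step 5: 5 trees catch fire, 5 burn out
  ......
  ......
  .....F
  F.F.F.
  T.TFTT

......
......
.....F
F.F.F.
T.TFTT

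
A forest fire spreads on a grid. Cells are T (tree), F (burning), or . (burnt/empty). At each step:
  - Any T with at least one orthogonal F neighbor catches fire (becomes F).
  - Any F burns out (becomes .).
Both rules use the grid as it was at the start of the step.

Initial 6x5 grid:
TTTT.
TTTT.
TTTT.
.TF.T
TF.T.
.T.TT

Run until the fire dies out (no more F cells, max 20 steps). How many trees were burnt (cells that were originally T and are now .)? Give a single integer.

Answer: 15

Derivation:
Step 1: +4 fires, +2 burnt (F count now 4)
Step 2: +3 fires, +4 burnt (F count now 3)
Step 3: +4 fires, +3 burnt (F count now 4)
Step 4: +3 fires, +4 burnt (F count now 3)
Step 5: +1 fires, +3 burnt (F count now 1)
Step 6: +0 fires, +1 burnt (F count now 0)
Fire out after step 6
Initially T: 19, now '.': 26
Total burnt (originally-T cells now '.'): 15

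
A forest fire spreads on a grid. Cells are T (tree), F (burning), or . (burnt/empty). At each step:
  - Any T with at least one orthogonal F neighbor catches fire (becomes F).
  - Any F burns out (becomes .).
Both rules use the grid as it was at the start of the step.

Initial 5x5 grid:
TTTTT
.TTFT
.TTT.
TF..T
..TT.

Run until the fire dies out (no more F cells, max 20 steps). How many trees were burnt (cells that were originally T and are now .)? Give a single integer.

Answer: 12

Derivation:
Step 1: +6 fires, +2 burnt (F count now 6)
Step 2: +4 fires, +6 burnt (F count now 4)
Step 3: +1 fires, +4 burnt (F count now 1)
Step 4: +1 fires, +1 burnt (F count now 1)
Step 5: +0 fires, +1 burnt (F count now 0)
Fire out after step 5
Initially T: 15, now '.': 22
Total burnt (originally-T cells now '.'): 12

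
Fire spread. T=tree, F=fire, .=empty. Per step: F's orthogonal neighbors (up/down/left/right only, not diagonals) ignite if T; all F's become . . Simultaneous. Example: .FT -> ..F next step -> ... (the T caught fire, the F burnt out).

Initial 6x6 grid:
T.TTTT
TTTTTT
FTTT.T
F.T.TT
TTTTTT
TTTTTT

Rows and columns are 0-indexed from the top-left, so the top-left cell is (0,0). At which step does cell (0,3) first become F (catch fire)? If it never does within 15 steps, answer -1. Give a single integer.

Step 1: cell (0,3)='T' (+3 fires, +2 burnt)
Step 2: cell (0,3)='T' (+5 fires, +3 burnt)
Step 3: cell (0,3)='T' (+5 fires, +5 burnt)
Step 4: cell (0,3)='T' (+4 fires, +5 burnt)
Step 5: cell (0,3)='F' (+4 fires, +4 burnt)
  -> target ignites at step 5
Step 6: cell (0,3)='.' (+5 fires, +4 burnt)
Step 7: cell (0,3)='.' (+4 fires, +5 burnt)
Step 8: cell (0,3)='.' (+0 fires, +4 burnt)
  fire out at step 8

5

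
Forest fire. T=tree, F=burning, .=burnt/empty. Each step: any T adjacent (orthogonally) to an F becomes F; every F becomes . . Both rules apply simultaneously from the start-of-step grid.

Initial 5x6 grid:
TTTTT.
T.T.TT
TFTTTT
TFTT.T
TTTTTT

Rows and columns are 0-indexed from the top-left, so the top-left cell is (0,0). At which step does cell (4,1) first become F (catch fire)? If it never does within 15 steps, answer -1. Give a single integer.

Step 1: cell (4,1)='F' (+5 fires, +2 burnt)
  -> target ignites at step 1
Step 2: cell (4,1)='.' (+6 fires, +5 burnt)
Step 3: cell (4,1)='.' (+4 fires, +6 burnt)
Step 4: cell (4,1)='.' (+5 fires, +4 burnt)
Step 5: cell (4,1)='.' (+4 fires, +5 burnt)
Step 6: cell (4,1)='.' (+0 fires, +4 burnt)
  fire out at step 6

1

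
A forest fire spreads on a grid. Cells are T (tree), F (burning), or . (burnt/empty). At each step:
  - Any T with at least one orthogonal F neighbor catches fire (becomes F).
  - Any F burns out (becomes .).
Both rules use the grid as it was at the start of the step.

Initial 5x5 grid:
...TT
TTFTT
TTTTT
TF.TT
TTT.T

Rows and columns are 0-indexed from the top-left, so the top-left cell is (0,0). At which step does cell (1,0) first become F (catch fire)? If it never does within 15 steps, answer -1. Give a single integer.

Step 1: cell (1,0)='T' (+6 fires, +2 burnt)
Step 2: cell (1,0)='F' (+7 fires, +6 burnt)
  -> target ignites at step 2
Step 3: cell (1,0)='.' (+3 fires, +7 burnt)
Step 4: cell (1,0)='.' (+1 fires, +3 burnt)
Step 5: cell (1,0)='.' (+1 fires, +1 burnt)
Step 6: cell (1,0)='.' (+0 fires, +1 burnt)
  fire out at step 6

2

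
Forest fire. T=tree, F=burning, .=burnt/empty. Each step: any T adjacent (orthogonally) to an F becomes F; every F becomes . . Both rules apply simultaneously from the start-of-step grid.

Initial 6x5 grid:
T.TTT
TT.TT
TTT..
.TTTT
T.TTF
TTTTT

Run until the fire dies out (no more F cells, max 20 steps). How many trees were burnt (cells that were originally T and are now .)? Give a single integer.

Answer: 18

Derivation:
Step 1: +3 fires, +1 burnt (F count now 3)
Step 2: +3 fires, +3 burnt (F count now 3)
Step 3: +2 fires, +3 burnt (F count now 2)
Step 4: +3 fires, +2 burnt (F count now 3)
Step 5: +2 fires, +3 burnt (F count now 2)
Step 6: +3 fires, +2 burnt (F count now 3)
Step 7: +1 fires, +3 burnt (F count now 1)
Step 8: +1 fires, +1 burnt (F count now 1)
Step 9: +0 fires, +1 burnt (F count now 0)
Fire out after step 9
Initially T: 23, now '.': 25
Total burnt (originally-T cells now '.'): 18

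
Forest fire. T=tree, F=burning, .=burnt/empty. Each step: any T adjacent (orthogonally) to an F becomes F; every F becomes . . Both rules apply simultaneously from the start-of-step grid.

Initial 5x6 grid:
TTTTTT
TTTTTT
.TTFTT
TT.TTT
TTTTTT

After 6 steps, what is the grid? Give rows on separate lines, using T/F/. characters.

Step 1: 4 trees catch fire, 1 burn out
  TTTTTT
  TTTFTT
  .TF.FT
  TT.FTT
  TTTTTT
Step 2: 7 trees catch fire, 4 burn out
  TTTFTT
  TTF.FT
  .F...F
  TT..FT
  TTTFTT
Step 3: 8 trees catch fire, 7 burn out
  TTF.FT
  TF...F
  ......
  TF...F
  TTF.FT
Step 4: 6 trees catch fire, 8 burn out
  TF...F
  F.....
  ......
  F.....
  TF...F
Step 5: 2 trees catch fire, 6 burn out
  F.....
  ......
  ......
  ......
  F.....
Step 6: 0 trees catch fire, 2 burn out
  ......
  ......
  ......
  ......
  ......

......
......
......
......
......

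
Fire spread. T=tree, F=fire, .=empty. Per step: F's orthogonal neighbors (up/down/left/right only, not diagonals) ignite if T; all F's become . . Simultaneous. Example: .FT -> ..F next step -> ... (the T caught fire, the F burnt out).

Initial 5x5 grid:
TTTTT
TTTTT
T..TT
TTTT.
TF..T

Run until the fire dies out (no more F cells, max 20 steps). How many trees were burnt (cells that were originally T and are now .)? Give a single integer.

Answer: 18

Derivation:
Step 1: +2 fires, +1 burnt (F count now 2)
Step 2: +2 fires, +2 burnt (F count now 2)
Step 3: +2 fires, +2 burnt (F count now 2)
Step 4: +2 fires, +2 burnt (F count now 2)
Step 5: +4 fires, +2 burnt (F count now 4)
Step 6: +4 fires, +4 burnt (F count now 4)
Step 7: +2 fires, +4 burnt (F count now 2)
Step 8: +0 fires, +2 burnt (F count now 0)
Fire out after step 8
Initially T: 19, now '.': 24
Total burnt (originally-T cells now '.'): 18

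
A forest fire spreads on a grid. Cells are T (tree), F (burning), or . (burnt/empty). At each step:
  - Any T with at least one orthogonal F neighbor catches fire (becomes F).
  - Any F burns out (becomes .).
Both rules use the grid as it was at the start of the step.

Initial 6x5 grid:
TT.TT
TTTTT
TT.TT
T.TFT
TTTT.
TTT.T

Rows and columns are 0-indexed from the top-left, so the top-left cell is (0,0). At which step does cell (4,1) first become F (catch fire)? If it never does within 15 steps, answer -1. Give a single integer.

Step 1: cell (4,1)='T' (+4 fires, +1 burnt)
Step 2: cell (4,1)='T' (+3 fires, +4 burnt)
Step 3: cell (4,1)='F' (+5 fires, +3 burnt)
  -> target ignites at step 3
Step 4: cell (4,1)='.' (+4 fires, +5 burnt)
Step 5: cell (4,1)='.' (+5 fires, +4 burnt)
Step 6: cell (4,1)='.' (+2 fires, +5 burnt)
Step 7: cell (4,1)='.' (+0 fires, +2 burnt)
  fire out at step 7

3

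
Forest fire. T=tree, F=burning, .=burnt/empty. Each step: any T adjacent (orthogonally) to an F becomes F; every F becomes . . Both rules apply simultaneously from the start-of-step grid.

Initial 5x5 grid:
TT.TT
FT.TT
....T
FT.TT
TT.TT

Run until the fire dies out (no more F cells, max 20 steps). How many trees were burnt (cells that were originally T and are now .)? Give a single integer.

Answer: 6

Derivation:
Step 1: +4 fires, +2 burnt (F count now 4)
Step 2: +2 fires, +4 burnt (F count now 2)
Step 3: +0 fires, +2 burnt (F count now 0)
Fire out after step 3
Initially T: 15, now '.': 16
Total burnt (originally-T cells now '.'): 6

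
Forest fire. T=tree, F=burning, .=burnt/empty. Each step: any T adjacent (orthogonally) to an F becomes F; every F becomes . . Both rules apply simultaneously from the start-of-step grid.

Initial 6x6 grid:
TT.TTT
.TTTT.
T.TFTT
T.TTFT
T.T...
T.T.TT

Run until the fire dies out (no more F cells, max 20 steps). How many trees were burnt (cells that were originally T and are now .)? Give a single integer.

Answer: 17

Derivation:
Step 1: +5 fires, +2 burnt (F count now 5)
Step 2: +5 fires, +5 burnt (F count now 5)
Step 3: +3 fires, +5 burnt (F count now 3)
Step 4: +3 fires, +3 burnt (F count now 3)
Step 5: +1 fires, +3 burnt (F count now 1)
Step 6: +0 fires, +1 burnt (F count now 0)
Fire out after step 6
Initially T: 23, now '.': 30
Total burnt (originally-T cells now '.'): 17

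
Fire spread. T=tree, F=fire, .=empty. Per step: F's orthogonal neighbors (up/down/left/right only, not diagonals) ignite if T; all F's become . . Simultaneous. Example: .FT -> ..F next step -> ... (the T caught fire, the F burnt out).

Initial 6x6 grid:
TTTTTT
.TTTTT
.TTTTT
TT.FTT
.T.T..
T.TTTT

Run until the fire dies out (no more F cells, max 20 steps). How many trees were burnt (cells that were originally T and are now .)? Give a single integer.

Answer: 26

Derivation:
Step 1: +3 fires, +1 burnt (F count now 3)
Step 2: +5 fires, +3 burnt (F count now 5)
Step 3: +7 fires, +5 burnt (F count now 7)
Step 4: +6 fires, +7 burnt (F count now 6)
Step 5: +4 fires, +6 burnt (F count now 4)
Step 6: +1 fires, +4 burnt (F count now 1)
Step 7: +0 fires, +1 burnt (F count now 0)
Fire out after step 7
Initially T: 27, now '.': 35
Total burnt (originally-T cells now '.'): 26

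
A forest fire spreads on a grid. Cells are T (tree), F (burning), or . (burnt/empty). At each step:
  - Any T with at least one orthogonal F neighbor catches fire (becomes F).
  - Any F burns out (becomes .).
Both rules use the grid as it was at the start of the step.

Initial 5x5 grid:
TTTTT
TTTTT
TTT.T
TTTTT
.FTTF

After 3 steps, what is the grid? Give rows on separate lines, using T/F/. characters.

Step 1: 4 trees catch fire, 2 burn out
  TTTTT
  TTTTT
  TTT.T
  TFTTF
  ..FF.
Step 2: 5 trees catch fire, 4 burn out
  TTTTT
  TTTTT
  TFT.F
  F.FF.
  .....
Step 3: 4 trees catch fire, 5 burn out
  TTTTT
  TFTTF
  F.F..
  .....
  .....

TTTTT
TFTTF
F.F..
.....
.....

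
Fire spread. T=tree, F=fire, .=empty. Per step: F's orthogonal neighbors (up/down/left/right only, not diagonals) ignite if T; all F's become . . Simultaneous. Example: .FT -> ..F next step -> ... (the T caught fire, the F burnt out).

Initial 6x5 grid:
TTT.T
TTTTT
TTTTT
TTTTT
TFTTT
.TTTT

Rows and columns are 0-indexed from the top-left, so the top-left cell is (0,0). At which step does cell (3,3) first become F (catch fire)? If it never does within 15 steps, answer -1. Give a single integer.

Step 1: cell (3,3)='T' (+4 fires, +1 burnt)
Step 2: cell (3,3)='T' (+5 fires, +4 burnt)
Step 3: cell (3,3)='F' (+6 fires, +5 burnt)
  -> target ignites at step 3
Step 4: cell (3,3)='.' (+6 fires, +6 burnt)
Step 5: cell (3,3)='.' (+4 fires, +6 burnt)
Step 6: cell (3,3)='.' (+1 fires, +4 burnt)
Step 7: cell (3,3)='.' (+1 fires, +1 burnt)
Step 8: cell (3,3)='.' (+0 fires, +1 burnt)
  fire out at step 8

3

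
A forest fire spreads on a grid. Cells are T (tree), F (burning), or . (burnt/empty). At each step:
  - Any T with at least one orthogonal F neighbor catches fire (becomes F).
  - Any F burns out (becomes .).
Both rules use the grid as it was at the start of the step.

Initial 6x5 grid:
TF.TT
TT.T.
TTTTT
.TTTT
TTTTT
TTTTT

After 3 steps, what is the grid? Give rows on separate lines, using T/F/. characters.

Step 1: 2 trees catch fire, 1 burn out
  F..TT
  TF.T.
  TTTTT
  .TTTT
  TTTTT
  TTTTT
Step 2: 2 trees catch fire, 2 burn out
  ...TT
  F..T.
  TFTTT
  .TTTT
  TTTTT
  TTTTT
Step 3: 3 trees catch fire, 2 burn out
  ...TT
  ...T.
  F.FTT
  .FTTT
  TTTTT
  TTTTT

...TT
...T.
F.FTT
.FTTT
TTTTT
TTTTT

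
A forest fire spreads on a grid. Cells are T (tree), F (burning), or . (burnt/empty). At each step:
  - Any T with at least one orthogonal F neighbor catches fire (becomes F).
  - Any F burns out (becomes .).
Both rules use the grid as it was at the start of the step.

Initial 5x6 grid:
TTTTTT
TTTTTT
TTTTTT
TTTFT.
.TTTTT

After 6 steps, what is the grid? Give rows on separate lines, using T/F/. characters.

Step 1: 4 trees catch fire, 1 burn out
  TTTTTT
  TTTTTT
  TTTFTT
  TTF.F.
  .TTFTT
Step 2: 6 trees catch fire, 4 burn out
  TTTTTT
  TTTFTT
  TTF.FT
  TF....
  .TF.FT
Step 3: 8 trees catch fire, 6 burn out
  TTTFTT
  TTF.FT
  TF...F
  F.....
  .F...F
Step 4: 5 trees catch fire, 8 burn out
  TTF.FT
  TF...F
  F.....
  ......
  ......
Step 5: 3 trees catch fire, 5 burn out
  TF...F
  F.....
  ......
  ......
  ......
Step 6: 1 trees catch fire, 3 burn out
  F.....
  ......
  ......
  ......
  ......

F.....
......
......
......
......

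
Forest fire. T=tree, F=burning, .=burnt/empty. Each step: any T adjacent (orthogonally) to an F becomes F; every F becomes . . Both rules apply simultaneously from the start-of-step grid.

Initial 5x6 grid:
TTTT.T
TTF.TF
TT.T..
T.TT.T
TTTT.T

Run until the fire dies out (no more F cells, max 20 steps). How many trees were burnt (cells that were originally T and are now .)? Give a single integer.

Answer: 18

Derivation:
Step 1: +4 fires, +2 burnt (F count now 4)
Step 2: +4 fires, +4 burnt (F count now 4)
Step 3: +2 fires, +4 burnt (F count now 2)
Step 4: +1 fires, +2 burnt (F count now 1)
Step 5: +1 fires, +1 burnt (F count now 1)
Step 6: +1 fires, +1 burnt (F count now 1)
Step 7: +1 fires, +1 burnt (F count now 1)
Step 8: +2 fires, +1 burnt (F count now 2)
Step 9: +1 fires, +2 burnt (F count now 1)
Step 10: +1 fires, +1 burnt (F count now 1)
Step 11: +0 fires, +1 burnt (F count now 0)
Fire out after step 11
Initially T: 20, now '.': 28
Total burnt (originally-T cells now '.'): 18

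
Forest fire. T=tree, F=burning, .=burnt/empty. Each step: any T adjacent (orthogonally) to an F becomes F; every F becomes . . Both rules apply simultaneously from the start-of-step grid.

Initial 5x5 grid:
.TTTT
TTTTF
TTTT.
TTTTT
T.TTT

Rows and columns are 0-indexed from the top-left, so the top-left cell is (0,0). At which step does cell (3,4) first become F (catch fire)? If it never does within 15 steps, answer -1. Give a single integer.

Step 1: cell (3,4)='T' (+2 fires, +1 burnt)
Step 2: cell (3,4)='T' (+3 fires, +2 burnt)
Step 3: cell (3,4)='T' (+4 fires, +3 burnt)
Step 4: cell (3,4)='F' (+6 fires, +4 burnt)
  -> target ignites at step 4
Step 5: cell (3,4)='.' (+4 fires, +6 burnt)
Step 6: cell (3,4)='.' (+1 fires, +4 burnt)
Step 7: cell (3,4)='.' (+1 fires, +1 burnt)
Step 8: cell (3,4)='.' (+0 fires, +1 burnt)
  fire out at step 8

4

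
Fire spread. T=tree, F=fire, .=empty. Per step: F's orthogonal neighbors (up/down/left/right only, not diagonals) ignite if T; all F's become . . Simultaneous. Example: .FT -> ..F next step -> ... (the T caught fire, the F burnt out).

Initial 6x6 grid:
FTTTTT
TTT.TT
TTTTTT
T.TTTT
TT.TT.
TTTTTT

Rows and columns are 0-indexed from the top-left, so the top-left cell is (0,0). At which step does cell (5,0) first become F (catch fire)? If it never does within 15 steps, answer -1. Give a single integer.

Step 1: cell (5,0)='T' (+2 fires, +1 burnt)
Step 2: cell (5,0)='T' (+3 fires, +2 burnt)
Step 3: cell (5,0)='T' (+4 fires, +3 burnt)
Step 4: cell (5,0)='T' (+3 fires, +4 burnt)
Step 5: cell (5,0)='F' (+6 fires, +3 burnt)
  -> target ignites at step 5
Step 6: cell (5,0)='.' (+4 fires, +6 burnt)
Step 7: cell (5,0)='.' (+4 fires, +4 burnt)
Step 8: cell (5,0)='.' (+3 fires, +4 burnt)
Step 9: cell (5,0)='.' (+1 fires, +3 burnt)
Step 10: cell (5,0)='.' (+1 fires, +1 burnt)
Step 11: cell (5,0)='.' (+0 fires, +1 burnt)
  fire out at step 11

5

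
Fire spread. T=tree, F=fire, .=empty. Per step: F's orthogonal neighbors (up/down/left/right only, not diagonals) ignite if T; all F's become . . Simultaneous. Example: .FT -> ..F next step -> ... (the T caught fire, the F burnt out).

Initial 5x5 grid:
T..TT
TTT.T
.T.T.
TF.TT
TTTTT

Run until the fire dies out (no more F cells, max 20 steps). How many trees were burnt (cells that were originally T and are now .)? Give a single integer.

Step 1: +3 fires, +1 burnt (F count now 3)
Step 2: +3 fires, +3 burnt (F count now 3)
Step 3: +3 fires, +3 burnt (F count now 3)
Step 4: +3 fires, +3 burnt (F count now 3)
Step 5: +2 fires, +3 burnt (F count now 2)
Step 6: +0 fires, +2 burnt (F count now 0)
Fire out after step 6
Initially T: 17, now '.': 22
Total burnt (originally-T cells now '.'): 14

Answer: 14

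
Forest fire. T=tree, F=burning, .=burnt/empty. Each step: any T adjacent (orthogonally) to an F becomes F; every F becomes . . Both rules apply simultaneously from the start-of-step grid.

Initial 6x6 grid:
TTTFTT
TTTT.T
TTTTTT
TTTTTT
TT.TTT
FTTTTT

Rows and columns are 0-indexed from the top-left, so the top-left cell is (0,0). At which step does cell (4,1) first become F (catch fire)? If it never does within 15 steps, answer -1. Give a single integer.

Step 1: cell (4,1)='T' (+5 fires, +2 burnt)
Step 2: cell (4,1)='F' (+7 fires, +5 burnt)
  -> target ignites at step 2
Step 3: cell (4,1)='.' (+9 fires, +7 burnt)
Step 4: cell (4,1)='.' (+7 fires, +9 burnt)
Step 5: cell (4,1)='.' (+3 fires, +7 burnt)
Step 6: cell (4,1)='.' (+1 fires, +3 burnt)
Step 7: cell (4,1)='.' (+0 fires, +1 burnt)
  fire out at step 7

2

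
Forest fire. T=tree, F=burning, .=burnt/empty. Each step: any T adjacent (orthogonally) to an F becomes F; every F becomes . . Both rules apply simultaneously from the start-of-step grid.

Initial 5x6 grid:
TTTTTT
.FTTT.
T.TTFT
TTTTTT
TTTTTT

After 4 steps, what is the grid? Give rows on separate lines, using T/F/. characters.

Step 1: 6 trees catch fire, 2 burn out
  TFTTTT
  ..FTF.
  T.TF.F
  TTTTFT
  TTTTTT
Step 2: 8 trees catch fire, 6 burn out
  F.FTFT
  ...F..
  T.F...
  TTTF.F
  TTTTFT
Step 3: 5 trees catch fire, 8 burn out
  ...F.F
  ......
  T.....
  TTF...
  TTTF.F
Step 4: 2 trees catch fire, 5 burn out
  ......
  ......
  T.....
  TF....
  TTF...

......
......
T.....
TF....
TTF...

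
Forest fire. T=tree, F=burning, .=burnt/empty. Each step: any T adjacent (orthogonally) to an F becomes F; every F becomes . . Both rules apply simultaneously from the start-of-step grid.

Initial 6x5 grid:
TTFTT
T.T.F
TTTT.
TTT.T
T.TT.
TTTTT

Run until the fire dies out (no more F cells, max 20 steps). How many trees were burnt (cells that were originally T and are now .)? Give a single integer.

Answer: 21

Derivation:
Step 1: +4 fires, +2 burnt (F count now 4)
Step 2: +2 fires, +4 burnt (F count now 2)
Step 3: +4 fires, +2 burnt (F count now 4)
Step 4: +3 fires, +4 burnt (F count now 3)
Step 5: +3 fires, +3 burnt (F count now 3)
Step 6: +3 fires, +3 burnt (F count now 3)
Step 7: +2 fires, +3 burnt (F count now 2)
Step 8: +0 fires, +2 burnt (F count now 0)
Fire out after step 8
Initially T: 22, now '.': 29
Total burnt (originally-T cells now '.'): 21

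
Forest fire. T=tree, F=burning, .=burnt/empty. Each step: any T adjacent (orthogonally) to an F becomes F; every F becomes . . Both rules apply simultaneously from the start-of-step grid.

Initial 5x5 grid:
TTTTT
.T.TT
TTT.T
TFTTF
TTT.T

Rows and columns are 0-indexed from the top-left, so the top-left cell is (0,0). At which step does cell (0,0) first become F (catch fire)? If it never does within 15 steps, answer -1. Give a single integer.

Step 1: cell (0,0)='T' (+7 fires, +2 burnt)
Step 2: cell (0,0)='T' (+6 fires, +7 burnt)
Step 3: cell (0,0)='T' (+3 fires, +6 burnt)
Step 4: cell (0,0)='F' (+3 fires, +3 burnt)
  -> target ignites at step 4
Step 5: cell (0,0)='.' (+0 fires, +3 burnt)
  fire out at step 5

4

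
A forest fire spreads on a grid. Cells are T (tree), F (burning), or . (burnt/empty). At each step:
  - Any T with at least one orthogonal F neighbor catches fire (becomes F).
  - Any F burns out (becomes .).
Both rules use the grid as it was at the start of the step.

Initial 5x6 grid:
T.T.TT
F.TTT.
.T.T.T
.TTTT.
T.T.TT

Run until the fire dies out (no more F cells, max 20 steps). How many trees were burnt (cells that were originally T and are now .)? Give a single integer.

Answer: 1

Derivation:
Step 1: +1 fires, +1 burnt (F count now 1)
Step 2: +0 fires, +1 burnt (F count now 0)
Fire out after step 2
Initially T: 18, now '.': 13
Total burnt (originally-T cells now '.'): 1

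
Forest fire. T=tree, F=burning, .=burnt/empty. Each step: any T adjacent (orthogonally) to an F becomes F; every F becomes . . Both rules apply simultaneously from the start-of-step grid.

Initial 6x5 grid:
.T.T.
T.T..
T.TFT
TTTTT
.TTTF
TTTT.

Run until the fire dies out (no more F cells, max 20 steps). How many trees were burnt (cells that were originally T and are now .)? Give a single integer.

Answer: 17

Derivation:
Step 1: +5 fires, +2 burnt (F count now 5)
Step 2: +4 fires, +5 burnt (F count now 4)
Step 3: +3 fires, +4 burnt (F count now 3)
Step 4: +2 fires, +3 burnt (F count now 2)
Step 5: +2 fires, +2 burnt (F count now 2)
Step 6: +1 fires, +2 burnt (F count now 1)
Step 7: +0 fires, +1 burnt (F count now 0)
Fire out after step 7
Initially T: 19, now '.': 28
Total burnt (originally-T cells now '.'): 17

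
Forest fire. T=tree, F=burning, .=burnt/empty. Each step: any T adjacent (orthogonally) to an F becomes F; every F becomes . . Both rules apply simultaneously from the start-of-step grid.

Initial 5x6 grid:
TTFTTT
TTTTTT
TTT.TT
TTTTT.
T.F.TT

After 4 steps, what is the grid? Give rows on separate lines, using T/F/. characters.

Step 1: 4 trees catch fire, 2 burn out
  TF.FTT
  TTFTTT
  TTT.TT
  TTFTT.
  T...TT
Step 2: 7 trees catch fire, 4 burn out
  F...FT
  TF.FTT
  TTF.TT
  TF.FT.
  T...TT
Step 3: 6 trees catch fire, 7 burn out
  .....F
  F...FT
  TF..TT
  F...F.
  T...TT
Step 4: 5 trees catch fire, 6 burn out
  ......
  .....F
  F...FT
  ......
  F...FT

......
.....F
F...FT
......
F...FT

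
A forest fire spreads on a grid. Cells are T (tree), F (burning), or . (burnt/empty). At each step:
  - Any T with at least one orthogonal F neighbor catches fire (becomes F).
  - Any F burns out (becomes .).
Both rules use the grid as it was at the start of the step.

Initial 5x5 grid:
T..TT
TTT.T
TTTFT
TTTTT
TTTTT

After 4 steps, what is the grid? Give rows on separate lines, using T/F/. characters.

Step 1: 3 trees catch fire, 1 burn out
  T..TT
  TTT.T
  TTF.F
  TTTFT
  TTTTT
Step 2: 6 trees catch fire, 3 burn out
  T..TT
  TTF.F
  TF...
  TTF.F
  TTTFT
Step 3: 6 trees catch fire, 6 burn out
  T..TF
  TF...
  F....
  TF...
  TTF.F
Step 4: 4 trees catch fire, 6 burn out
  T..F.
  F....
  .....
  F....
  TF...

T..F.
F....
.....
F....
TF...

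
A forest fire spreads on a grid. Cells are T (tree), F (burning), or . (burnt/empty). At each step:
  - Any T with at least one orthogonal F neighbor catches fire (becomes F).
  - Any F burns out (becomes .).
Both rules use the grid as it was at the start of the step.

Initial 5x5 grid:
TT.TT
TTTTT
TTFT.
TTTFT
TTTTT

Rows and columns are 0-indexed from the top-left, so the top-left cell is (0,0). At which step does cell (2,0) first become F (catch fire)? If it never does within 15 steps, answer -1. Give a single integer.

Step 1: cell (2,0)='T' (+6 fires, +2 burnt)
Step 2: cell (2,0)='F' (+6 fires, +6 burnt)
  -> target ignites at step 2
Step 3: cell (2,0)='.' (+6 fires, +6 burnt)
Step 4: cell (2,0)='.' (+3 fires, +6 burnt)
Step 5: cell (2,0)='.' (+0 fires, +3 burnt)
  fire out at step 5

2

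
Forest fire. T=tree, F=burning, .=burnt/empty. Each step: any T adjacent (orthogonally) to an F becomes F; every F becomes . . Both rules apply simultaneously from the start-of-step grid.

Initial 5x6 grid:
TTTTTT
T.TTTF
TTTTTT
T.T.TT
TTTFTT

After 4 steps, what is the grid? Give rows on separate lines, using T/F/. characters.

Step 1: 5 trees catch fire, 2 burn out
  TTTTTF
  T.TTF.
  TTTTTF
  T.T.TT
  TTF.FT
Step 2: 8 trees catch fire, 5 burn out
  TTTTF.
  T.TF..
  TTTTF.
  T.F.FF
  TF...F
Step 3: 5 trees catch fire, 8 burn out
  TTTF..
  T.F...
  TTFF..
  T.....
  F.....
Step 4: 3 trees catch fire, 5 burn out
  TTF...
  T.....
  TF....
  F.....
  ......

TTF...
T.....
TF....
F.....
......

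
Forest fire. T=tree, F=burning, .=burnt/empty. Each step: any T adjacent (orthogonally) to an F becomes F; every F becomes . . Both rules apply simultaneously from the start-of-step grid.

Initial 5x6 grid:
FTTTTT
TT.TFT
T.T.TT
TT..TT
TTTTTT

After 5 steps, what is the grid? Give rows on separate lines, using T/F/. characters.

Step 1: 6 trees catch fire, 2 burn out
  .FTTFT
  FT.F.F
  T.T.FT
  TT..TT
  TTTTTT
Step 2: 7 trees catch fire, 6 burn out
  ..FF.F
  .F....
  F.T..F
  TT..FT
  TTTTTT
Step 3: 3 trees catch fire, 7 burn out
  ......
  ......
  ..T...
  FT...F
  TTTTFT
Step 4: 4 trees catch fire, 3 burn out
  ......
  ......
  ..T...
  .F....
  FTTF.F
Step 5: 2 trees catch fire, 4 burn out
  ......
  ......
  ..T...
  ......
  .FF...

......
......
..T...
......
.FF...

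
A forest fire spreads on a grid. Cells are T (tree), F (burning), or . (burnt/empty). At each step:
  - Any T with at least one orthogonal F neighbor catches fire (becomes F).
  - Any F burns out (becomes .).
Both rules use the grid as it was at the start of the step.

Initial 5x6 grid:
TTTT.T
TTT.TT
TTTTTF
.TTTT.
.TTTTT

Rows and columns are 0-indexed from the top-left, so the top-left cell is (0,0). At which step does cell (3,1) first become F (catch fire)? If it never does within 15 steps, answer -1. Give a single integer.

Step 1: cell (3,1)='T' (+2 fires, +1 burnt)
Step 2: cell (3,1)='T' (+4 fires, +2 burnt)
Step 3: cell (3,1)='T' (+3 fires, +4 burnt)
Step 4: cell (3,1)='T' (+5 fires, +3 burnt)
Step 5: cell (3,1)='F' (+5 fires, +5 burnt)
  -> target ignites at step 5
Step 6: cell (3,1)='.' (+4 fires, +5 burnt)
Step 7: cell (3,1)='.' (+1 fires, +4 burnt)
Step 8: cell (3,1)='.' (+0 fires, +1 burnt)
  fire out at step 8

5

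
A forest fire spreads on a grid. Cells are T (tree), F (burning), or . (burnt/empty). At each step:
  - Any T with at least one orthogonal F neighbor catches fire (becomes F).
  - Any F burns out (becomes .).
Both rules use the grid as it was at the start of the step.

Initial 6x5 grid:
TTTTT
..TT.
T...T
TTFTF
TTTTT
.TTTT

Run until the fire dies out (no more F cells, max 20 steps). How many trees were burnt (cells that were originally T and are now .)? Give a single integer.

Step 1: +5 fires, +2 burnt (F count now 5)
Step 2: +5 fires, +5 burnt (F count now 5)
Step 3: +4 fires, +5 burnt (F count now 4)
Step 4: +0 fires, +4 burnt (F count now 0)
Fire out after step 4
Initially T: 21, now '.': 23
Total burnt (originally-T cells now '.'): 14

Answer: 14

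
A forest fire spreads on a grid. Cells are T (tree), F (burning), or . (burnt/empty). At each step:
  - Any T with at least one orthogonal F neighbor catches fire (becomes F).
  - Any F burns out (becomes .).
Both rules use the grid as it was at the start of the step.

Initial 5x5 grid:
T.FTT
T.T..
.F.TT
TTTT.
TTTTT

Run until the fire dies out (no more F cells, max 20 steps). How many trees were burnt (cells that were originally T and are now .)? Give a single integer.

Step 1: +3 fires, +2 burnt (F count now 3)
Step 2: +4 fires, +3 burnt (F count now 4)
Step 3: +3 fires, +4 burnt (F count now 3)
Step 4: +2 fires, +3 burnt (F count now 2)
Step 5: +2 fires, +2 burnt (F count now 2)
Step 6: +0 fires, +2 burnt (F count now 0)
Fire out after step 6
Initially T: 16, now '.': 23
Total burnt (originally-T cells now '.'): 14

Answer: 14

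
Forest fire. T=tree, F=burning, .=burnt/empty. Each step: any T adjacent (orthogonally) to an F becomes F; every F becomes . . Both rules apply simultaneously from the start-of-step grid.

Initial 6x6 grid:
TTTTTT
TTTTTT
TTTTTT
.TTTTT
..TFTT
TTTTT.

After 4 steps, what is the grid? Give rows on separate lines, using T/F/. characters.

Step 1: 4 trees catch fire, 1 burn out
  TTTTTT
  TTTTTT
  TTTTTT
  .TTFTT
  ..F.FT
  TTTFT.
Step 2: 6 trees catch fire, 4 burn out
  TTTTTT
  TTTTTT
  TTTFTT
  .TF.FT
  .....F
  TTF.F.
Step 3: 6 trees catch fire, 6 burn out
  TTTTTT
  TTTFTT
  TTF.FT
  .F...F
  ......
  TF....
Step 4: 6 trees catch fire, 6 burn out
  TTTFTT
  TTF.FT
  TF...F
  ......
  ......
  F.....

TTTFTT
TTF.FT
TF...F
......
......
F.....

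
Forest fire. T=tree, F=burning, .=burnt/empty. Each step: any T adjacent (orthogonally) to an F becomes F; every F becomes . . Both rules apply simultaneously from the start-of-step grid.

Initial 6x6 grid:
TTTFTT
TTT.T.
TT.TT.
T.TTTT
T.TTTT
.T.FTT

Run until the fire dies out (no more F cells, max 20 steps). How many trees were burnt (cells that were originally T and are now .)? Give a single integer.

Step 1: +4 fires, +2 burnt (F count now 4)
Step 2: +8 fires, +4 burnt (F count now 8)
Step 3: +7 fires, +8 burnt (F count now 7)
Step 4: +3 fires, +7 burnt (F count now 3)
Step 5: +1 fires, +3 burnt (F count now 1)
Step 6: +1 fires, +1 burnt (F count now 1)
Step 7: +1 fires, +1 burnt (F count now 1)
Step 8: +0 fires, +1 burnt (F count now 0)
Fire out after step 8
Initially T: 26, now '.': 35
Total burnt (originally-T cells now '.'): 25

Answer: 25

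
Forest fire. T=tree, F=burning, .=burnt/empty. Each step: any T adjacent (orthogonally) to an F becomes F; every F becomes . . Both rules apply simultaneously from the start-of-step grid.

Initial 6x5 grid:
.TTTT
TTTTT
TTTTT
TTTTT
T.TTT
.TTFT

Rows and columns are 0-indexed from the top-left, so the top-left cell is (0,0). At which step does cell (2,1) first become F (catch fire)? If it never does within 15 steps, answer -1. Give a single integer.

Step 1: cell (2,1)='T' (+3 fires, +1 burnt)
Step 2: cell (2,1)='T' (+4 fires, +3 burnt)
Step 3: cell (2,1)='T' (+3 fires, +4 burnt)
Step 4: cell (2,1)='T' (+4 fires, +3 burnt)
Step 5: cell (2,1)='F' (+5 fires, +4 burnt)
  -> target ignites at step 5
Step 6: cell (2,1)='.' (+5 fires, +5 burnt)
Step 7: cell (2,1)='.' (+2 fires, +5 burnt)
Step 8: cell (2,1)='.' (+0 fires, +2 burnt)
  fire out at step 8

5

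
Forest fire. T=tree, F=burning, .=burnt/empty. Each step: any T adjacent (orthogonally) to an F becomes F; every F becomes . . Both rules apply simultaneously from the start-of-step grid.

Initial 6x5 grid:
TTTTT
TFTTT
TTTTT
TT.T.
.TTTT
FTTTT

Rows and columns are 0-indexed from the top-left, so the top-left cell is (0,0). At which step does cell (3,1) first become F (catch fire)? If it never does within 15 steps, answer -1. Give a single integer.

Step 1: cell (3,1)='T' (+5 fires, +2 burnt)
Step 2: cell (3,1)='F' (+8 fires, +5 burnt)
  -> target ignites at step 2
Step 3: cell (3,1)='.' (+6 fires, +8 burnt)
Step 4: cell (3,1)='.' (+5 fires, +6 burnt)
Step 5: cell (3,1)='.' (+1 fires, +5 burnt)
Step 6: cell (3,1)='.' (+0 fires, +1 burnt)
  fire out at step 6

2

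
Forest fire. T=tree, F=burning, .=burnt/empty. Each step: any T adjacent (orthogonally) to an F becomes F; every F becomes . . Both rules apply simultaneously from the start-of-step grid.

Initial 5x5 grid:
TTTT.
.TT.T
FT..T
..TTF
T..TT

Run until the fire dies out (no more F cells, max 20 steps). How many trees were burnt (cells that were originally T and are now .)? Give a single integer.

Answer: 13

Derivation:
Step 1: +4 fires, +2 burnt (F count now 4)
Step 2: +4 fires, +4 burnt (F count now 4)
Step 3: +2 fires, +4 burnt (F count now 2)
Step 4: +2 fires, +2 burnt (F count now 2)
Step 5: +1 fires, +2 burnt (F count now 1)
Step 6: +0 fires, +1 burnt (F count now 0)
Fire out after step 6
Initially T: 14, now '.': 24
Total burnt (originally-T cells now '.'): 13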